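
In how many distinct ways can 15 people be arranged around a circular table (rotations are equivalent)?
Circular: fix one position, arrange the rest. (15-1)! = 87178291200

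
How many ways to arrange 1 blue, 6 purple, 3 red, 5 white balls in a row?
15! / (1! × 6! × 3! × 5!) = 2522520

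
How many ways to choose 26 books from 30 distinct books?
C(30,26) = 30!/(26!×4!) = 27405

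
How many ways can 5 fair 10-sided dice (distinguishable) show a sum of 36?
Coefficient of x^36 in (x + x² + ... + x^10)^5. By inclusion-exclusion on dice exceeding 10: Σ_j (-1)^j C(5,j)·C(36-1-10j, 4) = C(5,0)·C(35,4) - C(5,1)·C(25,4) + C(5,2)·C(15,4) - C(5,3)·C(5,4) = 1·52360 - 5·12650 + 10·1365 - 10·5 = 2710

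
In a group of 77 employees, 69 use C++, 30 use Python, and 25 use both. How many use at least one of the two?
|A∪B| = |A| + |B| - |A∩B| = 69 + 30 - 25 = 74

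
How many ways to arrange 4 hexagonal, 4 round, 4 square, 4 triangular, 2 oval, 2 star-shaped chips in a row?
20! / (4! × 4! × 4! × 4! × 2! × 2!) = 1833241410000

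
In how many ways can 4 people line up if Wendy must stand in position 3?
Fix one position: (4-1)! = 6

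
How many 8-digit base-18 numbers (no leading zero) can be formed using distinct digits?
First digit: 17 choices (nonzero). Then descending: 17 × 17 × 16 × 15 × 14 × 13 × 12 × 11 = 1666304640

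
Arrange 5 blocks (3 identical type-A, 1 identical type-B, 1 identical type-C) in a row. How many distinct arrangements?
5! / (3! × 1! × 1!) = 20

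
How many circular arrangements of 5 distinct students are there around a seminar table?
Circular: fix one position, arrange the rest. (5-1)! = 24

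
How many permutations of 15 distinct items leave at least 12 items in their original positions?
Exactly j fixed points: C(15,j)·!(15-j); sum over j ≥ 12 (derangement numbers via !m = (m-1)·(!(m-1) + !(m-2)): !0..!3 = 1, 0, 1, 2). Σ_{j=12}^{15} C(15,j)·!(15-j) = C(15,12)·!3 + C(15,13)·!2 + C(15,14)·!1 + C(15,15)·!0 = 455·2 + 105·1 + 15·0 + 1·1 = 1016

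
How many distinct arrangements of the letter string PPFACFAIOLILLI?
14! / (2! × 2! × 3! × 2! × 3! × 1! × 1!) = 302702400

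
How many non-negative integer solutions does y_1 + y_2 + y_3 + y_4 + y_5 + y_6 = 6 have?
C(6+6-1, 6-1) = C(11, 5) = 462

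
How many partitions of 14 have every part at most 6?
Let r_j(i) = number of partitions of i into parts ≤ j, for i = 0..14. r_1(i) = 1 for all i; r_j(i) = r_{j-1}(i) + r_j(i-j). Rows j = 2..6: ≤2: 1 1 2 2 3 3 4 4 5 5 6 6 7 7 8; ≤3: 1 1 2 3 4 5 7 8 10 12 14 16 19 21 24; ≤4: 1 1 2 3 5 6 9 11 15 18 23 27 34 39 47; ≤5: 1 1 2 3 5 7 10 13 18 23 30 37 47 57 70; ≤6: 1 1 2 3 5 7 11 14 20 26 35 44 58 71 90. r_6(14) = 90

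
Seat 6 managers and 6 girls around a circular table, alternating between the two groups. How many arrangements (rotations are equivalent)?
Fix one of the managers: (6-1)! ways for the remaining managers, × 6! ways for the girls = 120 × 720 = 86400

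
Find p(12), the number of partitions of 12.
Pentagonal recurrence p(n) = p(n-1) + p(n-2) - p(n-5) - p(n-7) + p(n-12) + p(n-15) - ... gives p(0..11) = 1, 1, 2, 3, 5, 7, 11, 15, 22, 30, 42, 56. p(12) = p(11) + p(10) - p(7) - p(5) + p(0) = 56 + 42 - 15 - 7 + 1 = 77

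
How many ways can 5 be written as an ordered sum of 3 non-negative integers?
C(5+3-1, 3-1) = C(7, 2) = 21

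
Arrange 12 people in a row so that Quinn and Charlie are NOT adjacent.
Total - adjacent = 12! - (12-1)!×2 = 479001600 - 79833600 = 399168000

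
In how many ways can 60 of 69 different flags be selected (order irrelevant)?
C(69,60) = 69!/(60!×9!) = 56672074888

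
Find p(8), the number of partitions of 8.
Pentagonal recurrence p(n) = p(n-1) + p(n-2) - p(n-5) - p(n-7) + p(n-12) + p(n-15) - ... gives p(0..7) = 1, 1, 2, 3, 5, 7, 11, 15. p(8) = p(7) + p(6) - p(3) - p(1) = 15 + 11 - 3 - 1 = 22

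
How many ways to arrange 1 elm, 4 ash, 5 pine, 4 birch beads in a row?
14! / (1! × 4! × 5! × 4!) = 1261260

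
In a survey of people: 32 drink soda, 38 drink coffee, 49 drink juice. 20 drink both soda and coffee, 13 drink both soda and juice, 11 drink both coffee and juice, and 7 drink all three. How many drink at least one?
|A∪B∪C| = 32+38+49-20-13-11+7 = 82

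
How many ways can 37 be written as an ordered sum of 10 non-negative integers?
C(37+10-1, 10-1) = C(46, 9) = 1101716330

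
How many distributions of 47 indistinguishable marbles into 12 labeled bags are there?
C(47+12-1, 12-1) = C(58, 11) = 227692286640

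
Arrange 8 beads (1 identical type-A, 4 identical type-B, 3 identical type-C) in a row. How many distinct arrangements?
8! / (1! × 4! × 3!) = 280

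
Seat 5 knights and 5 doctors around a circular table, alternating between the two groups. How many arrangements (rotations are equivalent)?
Fix one of the knights: (5-1)! ways for the remaining knights, × 5! ways for the doctors = 24 × 120 = 2880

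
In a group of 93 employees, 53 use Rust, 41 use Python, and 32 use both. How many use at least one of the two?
|A∪B| = |A| + |B| - |A∩B| = 53 + 41 - 32 = 62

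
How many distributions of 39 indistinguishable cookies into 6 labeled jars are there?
C(39+6-1, 6-1) = C(44, 5) = 1086008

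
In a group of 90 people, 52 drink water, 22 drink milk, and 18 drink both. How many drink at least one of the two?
|A∪B| = |A| + |B| - |A∩B| = 52 + 22 - 18 = 56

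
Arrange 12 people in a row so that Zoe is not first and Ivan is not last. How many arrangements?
By inclusion-exclusion: 12! - 2×(12-1)! + (12-2)! = 479001600 - 79833600 + 3628800 = 402796800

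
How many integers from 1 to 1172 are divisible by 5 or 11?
⌊1172/5⌋ + ⌊1172/11⌋ - ⌊1172/55⌋ = 234 + 106 - 21 = 319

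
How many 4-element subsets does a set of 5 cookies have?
C(5,4) = 5!/(4!×1!) = 5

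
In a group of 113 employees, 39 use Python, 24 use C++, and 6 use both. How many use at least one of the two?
|A∪B| = |A| + |B| - |A∩B| = 39 + 24 - 6 = 57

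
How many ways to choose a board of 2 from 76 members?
C(76,2) = 76!/(2!×74!) = 2850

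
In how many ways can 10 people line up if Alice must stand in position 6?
Fix one position: (10-1)! = 362880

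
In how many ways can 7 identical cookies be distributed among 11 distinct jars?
C(7+11-1, 11-1) = C(17, 10) = 19448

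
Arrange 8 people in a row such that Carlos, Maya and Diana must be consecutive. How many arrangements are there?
Treat the 3 as one block: (8-3+1)! × 3! = 720 × 6 = 4320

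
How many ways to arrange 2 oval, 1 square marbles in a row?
3! / (2! × 1!) = 3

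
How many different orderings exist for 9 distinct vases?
9! = 362880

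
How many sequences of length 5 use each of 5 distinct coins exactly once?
5! = 120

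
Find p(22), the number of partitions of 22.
Pentagonal recurrence p(n) = p(n-1) + p(n-2) - p(n-5) - p(n-7) + p(n-12) + p(n-15) - ... gives p(0..21) = 1, 1, 2, 3, 5, 7, 11, 15, 22, 30, 42, 56, 77, 101, 135, 176, 231, 297, 385, 490, 627, 792. p(22) = p(21) + p(20) - p(17) - p(15) + p(10) + p(7) - p(0) = 792 + 627 - 297 - 176 + 42 + 15 - 1 = 1002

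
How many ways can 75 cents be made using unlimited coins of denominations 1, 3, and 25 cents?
Coefficient of x^75 in 1/(1-x^1) · 1/(1-x^3) · 1/(1-x^25). Case on j = number of 25-cent coins (j = 0..3); remainder r = 75 - 25j is made from {1,3} in ⌊r/3⌋+1 ways. r = 75, 50, 25, 0 → 26 + 17 + 9 + 1 = 53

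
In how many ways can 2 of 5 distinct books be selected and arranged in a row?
P(5,2) = 5!/(5-2)! = 20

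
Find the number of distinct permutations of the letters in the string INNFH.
5! / (1! × 2! × 1! × 1!) = 60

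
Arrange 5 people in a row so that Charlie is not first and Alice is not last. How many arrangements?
By inclusion-exclusion: 5! - 2×(5-1)! + (5-2)! = 120 - 48 + 6 = 78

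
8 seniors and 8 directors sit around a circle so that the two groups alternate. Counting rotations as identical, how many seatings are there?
Fix one of the seniors: (8-1)! ways for the remaining seniors, × 8! ways for the directors = 5040 × 40320 = 203212800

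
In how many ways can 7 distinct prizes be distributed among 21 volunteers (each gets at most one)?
P(21,7) = 21!/(21-7)! = 586051200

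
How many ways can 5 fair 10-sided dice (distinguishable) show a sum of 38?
Coefficient of x^38 in (x + x² + ... + x^10)^5. By inclusion-exclusion on dice exceeding 10: Σ_j (-1)^j C(5,j)·C(38-1-10j, 4) = C(5,0)·C(37,4) - C(5,1)·C(27,4) + C(5,2)·C(17,4) - C(5,3)·C(7,4) = 1·66045 - 5·17550 + 10·2380 - 10·35 = 1745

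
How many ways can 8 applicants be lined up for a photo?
8! = 40320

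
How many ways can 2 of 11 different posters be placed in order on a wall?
P(11,2) = 11!/(11-2)! = 110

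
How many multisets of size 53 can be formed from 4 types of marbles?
C(53+4-1, 4-1) = C(56, 3) = 27720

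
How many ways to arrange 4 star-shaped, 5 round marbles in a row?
9! / (4! × 5!) = 126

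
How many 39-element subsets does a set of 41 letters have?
C(41,39) = 41!/(39!×2!) = 820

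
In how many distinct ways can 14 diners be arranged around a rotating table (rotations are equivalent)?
Circular: fix one position, arrange the rest. (14-1)! = 6227020800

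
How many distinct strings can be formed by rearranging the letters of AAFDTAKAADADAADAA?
17! / (4! × 1! × 10! × 1! × 1!) = 4084080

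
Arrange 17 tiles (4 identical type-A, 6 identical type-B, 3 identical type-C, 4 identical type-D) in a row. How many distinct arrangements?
17! / (4! × 6! × 3! × 4!) = 142942800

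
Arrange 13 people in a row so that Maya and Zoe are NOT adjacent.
Total - adjacent = 13! - (13-1)!×2 = 6227020800 - 958003200 = 5269017600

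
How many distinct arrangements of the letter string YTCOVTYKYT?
10! / (1! × 3! × 1! × 1! × 3! × 1!) = 100800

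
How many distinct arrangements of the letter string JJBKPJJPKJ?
10! / (2! × 1! × 5! × 2!) = 7560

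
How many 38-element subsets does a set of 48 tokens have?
C(48,38) = 48!/(38!×10!) = 6540715896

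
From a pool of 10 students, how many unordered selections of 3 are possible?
C(10,3) = 10!/(3!×7!) = 120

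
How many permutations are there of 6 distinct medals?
6! = 720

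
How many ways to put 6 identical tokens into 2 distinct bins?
C(6+2-1, 2-1) = C(7, 1) = 7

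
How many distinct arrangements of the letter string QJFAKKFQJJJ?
11! / (4! × 2! × 2! × 2! × 1!) = 207900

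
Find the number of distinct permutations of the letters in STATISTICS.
10! / (3! × 3! × 1! × 2! × 1!) = 50400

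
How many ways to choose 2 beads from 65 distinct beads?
C(65,2) = 65!/(2!×63!) = 2080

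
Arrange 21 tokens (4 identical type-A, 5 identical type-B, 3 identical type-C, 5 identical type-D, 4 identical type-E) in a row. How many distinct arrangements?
21! / (4! × 5! × 3! × 5! × 4!) = 1026615189600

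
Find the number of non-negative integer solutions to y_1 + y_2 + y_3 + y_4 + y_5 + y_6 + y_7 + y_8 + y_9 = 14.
C(14+9-1, 9-1) = C(22, 8) = 319770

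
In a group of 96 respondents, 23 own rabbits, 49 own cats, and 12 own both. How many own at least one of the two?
|A∪B| = |A| + |B| - |A∩B| = 23 + 49 - 12 = 60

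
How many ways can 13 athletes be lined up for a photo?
13! = 6227020800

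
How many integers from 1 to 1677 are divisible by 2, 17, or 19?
⌊1677/2⌋+⌊1677/17⌋+⌊1677/19⌋ - ⌊1677/34⌋-⌊1677/38⌋-⌊1677/323⌋ + ⌊1677/646⌋ = 838+98+88 - 49-44-5 + 2 = 928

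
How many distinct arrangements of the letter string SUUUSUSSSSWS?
12! / (7! × 4! × 1!) = 3960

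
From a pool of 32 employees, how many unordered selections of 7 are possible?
C(32,7) = 32!/(7!×25!) = 3365856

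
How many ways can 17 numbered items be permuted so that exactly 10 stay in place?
Choose the 10 fixed points C(17,10) = 19448, derange the rest: !7 = Σ_{j=0}^{7} (-1)^j·7!/j! = 5040 - 5040 + 2520 - 840 + 210 - 42 + 7 - 1 = 1854. Product = 19448 × 1854 = 36056592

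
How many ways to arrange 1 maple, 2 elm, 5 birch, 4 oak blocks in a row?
12! / (1! × 2! × 5! × 4!) = 83160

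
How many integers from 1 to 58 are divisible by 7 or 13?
⌊58/7⌋ + ⌊58/13⌋ - ⌊58/91⌋ = 8 + 4 - 0 = 12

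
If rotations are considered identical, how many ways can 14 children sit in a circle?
Circular: fix one position, arrange the rest. (14-1)! = 6227020800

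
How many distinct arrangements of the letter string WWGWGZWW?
8! / (2! × 1! × 5!) = 168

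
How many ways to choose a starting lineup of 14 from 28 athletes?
C(28,14) = 28!/(14!×14!) = 40116600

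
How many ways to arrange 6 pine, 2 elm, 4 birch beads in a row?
12! / (6! × 2! × 4!) = 13860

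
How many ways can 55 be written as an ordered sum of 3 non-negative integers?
C(55+3-1, 3-1) = C(57, 2) = 1596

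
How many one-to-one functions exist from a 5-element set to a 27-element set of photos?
P(27,5) = 27!/(27-5)! = 9687600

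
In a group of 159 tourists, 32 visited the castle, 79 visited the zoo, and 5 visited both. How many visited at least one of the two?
|A∪B| = |A| + |B| - |A∩B| = 32 + 79 - 5 = 106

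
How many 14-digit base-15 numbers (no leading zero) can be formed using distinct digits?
First digit: 14 choices (nonzero). Then descending: 14 × 14 × 13 × 12 × 11 × 10 × 9 × 8 × 7 × 6 × 5 × 4 × 3 × 2 = 1220496076800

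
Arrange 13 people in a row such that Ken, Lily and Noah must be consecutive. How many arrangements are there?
Treat the 3 as one block: (13-3+1)! × 3! = 39916800 × 6 = 239500800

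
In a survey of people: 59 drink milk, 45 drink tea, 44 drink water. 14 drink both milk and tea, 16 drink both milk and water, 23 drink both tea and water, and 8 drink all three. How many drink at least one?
|A∪B∪C| = 59+45+44-14-16-23+8 = 103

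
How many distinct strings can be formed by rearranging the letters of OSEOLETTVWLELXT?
15! / (3! × 1! × 3! × 1! × 2! × 3! × 1! × 1!) = 3027024000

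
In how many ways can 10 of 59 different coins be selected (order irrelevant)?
C(59,10) = 59!/(10!×49!) = 62828356305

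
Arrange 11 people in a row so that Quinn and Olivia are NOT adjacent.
Total - adjacent = 11! - (11-1)!×2 = 39916800 - 7257600 = 32659200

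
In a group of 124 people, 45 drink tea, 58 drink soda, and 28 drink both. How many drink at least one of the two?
|A∪B| = |A| + |B| - |A∩B| = 45 + 58 - 28 = 75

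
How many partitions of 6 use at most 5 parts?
By conjugation, equals partitions of 6 into parts ≤ 5. Let r_j(i) = number of partitions of i into parts ≤ j, for i = 0..6. r_1(i) = 1 for all i; r_j(i) = r_{j-1}(i) + r_j(i-j). Rows j = 2..5: ≤2: 1 1 2 2 3 3 4; ≤3: 1 1 2 3 4 5 7; ≤4: 1 1 2 3 5 6 9; ≤5: 1 1 2 3 5 7 10. r_5(6) = 10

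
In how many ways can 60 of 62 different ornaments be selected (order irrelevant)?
C(62,60) = 62!/(60!×2!) = 1891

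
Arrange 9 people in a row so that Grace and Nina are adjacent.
Treat as block: (9-1)! × 2! = 40320 × 2 = 80640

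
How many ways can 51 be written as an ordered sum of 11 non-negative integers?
C(51+11-1, 11-1) = C(61, 10) = 90177170226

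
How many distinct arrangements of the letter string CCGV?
4! / (1! × 2! × 1!) = 12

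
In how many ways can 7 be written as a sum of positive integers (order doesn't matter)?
Pentagonal recurrence p(n) = p(n-1) + p(n-2) - p(n-5) - p(n-7) + p(n-12) + p(n-15) - ... gives p(0..6) = 1, 1, 2, 3, 5, 7, 11. p(7) = p(6) + p(5) - p(2) - p(0) = 11 + 7 - 2 - 1 = 15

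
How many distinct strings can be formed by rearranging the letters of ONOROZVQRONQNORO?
16! / (3! × 3! × 1! × 6! × 2! × 1!) = 403603200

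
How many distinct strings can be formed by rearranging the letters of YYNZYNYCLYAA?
12! / (2! × 1! × 1! × 1! × 5! × 2!) = 997920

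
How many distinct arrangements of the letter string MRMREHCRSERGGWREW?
17! / (2! × 3! × 1! × 2! × 5! × 1! × 2! × 1!) = 61751289600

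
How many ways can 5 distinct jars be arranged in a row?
5! = 120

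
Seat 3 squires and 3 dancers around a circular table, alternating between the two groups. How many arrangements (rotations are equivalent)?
Fix one of the squires: (3-1)! ways for the remaining squires, × 3! ways for the dancers = 2 × 6 = 12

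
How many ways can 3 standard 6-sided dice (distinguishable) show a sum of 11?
Coefficient of x^11 in (x + x² + ... + x^6)^3. By inclusion-exclusion on dice exceeding 6: Σ_j (-1)^j C(3,j)·C(11-1-6j, 2) = C(3,0)·C(10,2) - C(3,1)·C(4,2) = 1·45 - 3·6 = 27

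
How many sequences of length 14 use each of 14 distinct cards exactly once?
14! = 87178291200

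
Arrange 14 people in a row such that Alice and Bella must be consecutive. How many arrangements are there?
Treat the 2 as one block: (14-2+1)! × 2! = 6227020800 × 2 = 12454041600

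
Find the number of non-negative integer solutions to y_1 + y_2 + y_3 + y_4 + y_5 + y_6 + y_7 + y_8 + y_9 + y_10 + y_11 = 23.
C(23+11-1, 11-1) = C(33, 10) = 92561040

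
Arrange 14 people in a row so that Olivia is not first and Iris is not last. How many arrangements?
By inclusion-exclusion: 14! - 2×(14-1)! + (14-2)! = 87178291200 - 12454041600 + 479001600 = 75203251200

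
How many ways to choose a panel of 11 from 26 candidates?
C(26,11) = 26!/(11!×15!) = 7726160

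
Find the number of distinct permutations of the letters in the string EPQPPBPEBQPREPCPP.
17! / (1! × 3! × 2! × 2! × 1! × 8!) = 367567200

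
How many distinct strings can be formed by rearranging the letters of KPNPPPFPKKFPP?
13! / (1! × 3! × 7! × 2!) = 102960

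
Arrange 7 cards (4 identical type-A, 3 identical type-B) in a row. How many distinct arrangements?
7! / (4! × 3!) = 35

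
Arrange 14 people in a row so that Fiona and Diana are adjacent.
Treat as block: (14-1)! × 2! = 6227020800 × 2 = 12454041600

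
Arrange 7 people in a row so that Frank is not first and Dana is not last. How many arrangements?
By inclusion-exclusion: 7! - 2×(7-1)! + (7-2)! = 5040 - 1440 + 120 = 3720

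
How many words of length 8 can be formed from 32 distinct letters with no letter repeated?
P(32,8) = 32!/(32-8)! = 424097856000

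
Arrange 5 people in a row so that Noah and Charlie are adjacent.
Treat as block: (5-1)! × 2! = 24 × 2 = 48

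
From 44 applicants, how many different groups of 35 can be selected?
C(44,35) = 44!/(35!×9!) = 708930508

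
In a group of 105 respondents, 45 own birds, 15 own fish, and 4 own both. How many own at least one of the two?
|A∪B| = |A| + |B| - |A∩B| = 45 + 15 - 4 = 56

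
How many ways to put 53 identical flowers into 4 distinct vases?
C(53+4-1, 4-1) = C(56, 3) = 27720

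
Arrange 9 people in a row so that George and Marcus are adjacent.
Treat as block: (9-1)! × 2! = 40320 × 2 = 80640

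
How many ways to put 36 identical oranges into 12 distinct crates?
C(36+12-1, 12-1) = C(47, 11) = 17417133617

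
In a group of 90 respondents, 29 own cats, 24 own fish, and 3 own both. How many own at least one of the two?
|A∪B| = |A| + |B| - |A∩B| = 29 + 24 - 3 = 50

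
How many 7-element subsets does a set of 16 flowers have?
C(16,7) = 16!/(7!×9!) = 11440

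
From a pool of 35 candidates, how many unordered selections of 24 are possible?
C(35,24) = 35!/(24!×11!) = 417225900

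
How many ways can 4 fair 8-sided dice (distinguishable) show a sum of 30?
Coefficient of x^30 in (x + x² + ... + x^8)^4. By inclusion-exclusion on dice exceeding 8: Σ_j (-1)^j C(4,j)·C(30-1-8j, 3) = C(4,0)·C(29,3) - C(4,1)·C(21,3) + C(4,2)·C(13,3) - C(4,3)·C(5,3) = 1·3654 - 4·1330 + 6·286 - 4·10 = 10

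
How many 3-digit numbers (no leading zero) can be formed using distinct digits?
First digit: 9 choices (nonzero). Then descending: 9 × 9 × 8 = 648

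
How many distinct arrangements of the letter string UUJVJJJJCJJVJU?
14! / (1! × 3! × 8! × 2!) = 180180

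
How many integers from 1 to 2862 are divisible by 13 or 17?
⌊2862/13⌋ + ⌊2862/17⌋ - ⌊2862/221⌋ = 220 + 168 - 12 = 376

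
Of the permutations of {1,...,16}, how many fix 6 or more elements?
Exactly j fixed points: C(16,j)·!(16-j); sum over j ≥ 6 (derangement numbers via !m = (m-1)·(!(m-1) + !(m-2)): !0..!10 = 1, 0, 1, 2, 9, 44, 265, 1854, 14833, 133496, 1334961). Σ_{j=6}^{16} C(16,j)·!(16-j) = C(16,6)·!10 + C(16,7)·!9 + C(16,8)·!8 + C(16,9)·!7 + C(16,10)·!6 + C(16,11)·!5 + C(16,12)·!4 + C(16,13)·!3 + C(16,14)·!2 + C(16,15)·!1 + C(16,16)·!0 = 8008·1334961 + 11440·133496 + 12870·14833 + 11440·1854 + 8008·265 + 4368·44 + 1820·9 + 560·2 + 120·1 + 16·0 + 1·1 = 12432004331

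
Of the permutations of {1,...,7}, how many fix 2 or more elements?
Exactly j fixed points: C(7,j)·!(7-j); sum over j ≥ 2 (derangement numbers via !m = (m-1)·(!(m-1) + !(m-2)): !0..!5 = 1, 0, 1, 2, 9, 44). Σ_{j=2}^{7} C(7,j)·!(7-j) = C(7,2)·!5 + C(7,3)·!4 + C(7,4)·!3 + C(7,5)·!2 + C(7,6)·!1 + C(7,7)·!0 = 21·44 + 35·9 + 35·2 + 21·1 + 7·0 + 1·1 = 1331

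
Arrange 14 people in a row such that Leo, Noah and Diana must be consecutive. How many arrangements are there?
Treat the 3 as one block: (14-3+1)! × 3! = 479001600 × 6 = 2874009600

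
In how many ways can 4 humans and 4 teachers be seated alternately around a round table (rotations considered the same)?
Fix one of the humans: (4-1)! ways for the remaining humans, × 4! ways for the teachers = 6 × 24 = 144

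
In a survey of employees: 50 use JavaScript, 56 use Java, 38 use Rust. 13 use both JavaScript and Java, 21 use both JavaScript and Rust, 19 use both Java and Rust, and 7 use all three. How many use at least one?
|A∪B∪C| = 50+56+38-13-21-19+7 = 98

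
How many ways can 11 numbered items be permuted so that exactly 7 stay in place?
Choose the 7 fixed points C(11,7) = 330, derange the rest: !4 = Σ_{j=0}^{4} (-1)^j·4!/j! = 24 - 24 + 12 - 4 + 1 = 9. Product = 330 × 9 = 2970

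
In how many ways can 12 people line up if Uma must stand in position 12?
Fix one position: (12-1)! = 39916800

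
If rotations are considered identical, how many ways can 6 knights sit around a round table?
Circular: fix one position, arrange the rest. (6-1)! = 120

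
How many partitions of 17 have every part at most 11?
Let r_j(i) = number of partitions of i into parts ≤ j, for i = 0..17. r_1(i) = 1 for all i; r_j(i) = r_{j-1}(i) + r_j(i-j). Rows j = 2..11: ≤2: 1 1 2 2 3 3 4 4 5 5 6 6 7 7 8 8 9 9; ≤3: 1 1 2 3 4 5 7 8 10 12 14 16 19 21 24 27 30 33; ≤4: 1 1 2 3 5 6 9 11 15 18 23 27 34 39 47 54 64 72; ≤5: 1 1 2 3 5 7 10 13 18 23 30 37 47 57 70 84 101 119; ≤6: 1 1 2 3 5 7 11 14 20 26 35 44 58 71 90 110 136 163; ≤7: 1 1 2 3 5 7 11 15 21 28 38 49 65 82 105 131 164 201; ≤8: 1 1 2 3 5 7 11 15 22 29 40 52 70 89 116 146 186 230; ≤9: 1 1 2 3 5 7 11 15 22 30 41 54 73 94 123 157 201 252; ≤10: 1 1 2 3 5 7 11 15 22 30 42 55 75 97 128 164 212 267; ≤11: 1 1 2 3 5 7 11 15 22 30 42 56 76 99 131 169 219 278. r_11(17) = 278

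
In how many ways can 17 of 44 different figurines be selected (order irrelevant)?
C(44,17) = 44!/(17!×27!) = 686353797976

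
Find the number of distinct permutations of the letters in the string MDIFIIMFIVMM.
12! / (4! × 1! × 1! × 4! × 2!) = 415800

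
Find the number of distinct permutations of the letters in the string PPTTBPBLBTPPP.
13! / (3! × 3! × 1! × 6!) = 240240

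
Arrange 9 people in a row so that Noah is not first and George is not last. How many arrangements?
By inclusion-exclusion: 9! - 2×(9-1)! + (9-2)! = 362880 - 80640 + 5040 = 287280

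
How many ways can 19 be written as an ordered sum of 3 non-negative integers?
C(19+3-1, 3-1) = C(21, 2) = 210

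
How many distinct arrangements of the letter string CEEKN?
5! / (1! × 1! × 2! × 1!) = 60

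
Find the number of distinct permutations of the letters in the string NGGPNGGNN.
9! / (1! × 4! × 4!) = 630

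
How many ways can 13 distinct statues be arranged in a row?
13! = 6227020800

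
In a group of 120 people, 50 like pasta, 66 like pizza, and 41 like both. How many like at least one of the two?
|A∪B| = |A| + |B| - |A∩B| = 50 + 66 - 41 = 75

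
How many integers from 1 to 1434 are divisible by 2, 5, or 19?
⌊1434/2⌋+⌊1434/5⌋+⌊1434/19⌋ - ⌊1434/10⌋-⌊1434/38⌋-⌊1434/95⌋ + ⌊1434/190⌋ = 717+286+75 - 143-37-15 + 7 = 890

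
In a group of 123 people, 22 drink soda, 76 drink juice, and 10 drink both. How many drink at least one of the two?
|A∪B| = |A| + |B| - |A∩B| = 22 + 76 - 10 = 88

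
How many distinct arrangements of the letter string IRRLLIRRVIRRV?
13! / (2! × 2! × 6! × 3!) = 360360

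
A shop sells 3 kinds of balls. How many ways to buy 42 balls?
C(42+3-1, 3-1) = C(44, 2) = 946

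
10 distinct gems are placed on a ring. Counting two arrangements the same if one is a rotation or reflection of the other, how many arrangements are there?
(10-1)!/2 = 362880/2 = 181440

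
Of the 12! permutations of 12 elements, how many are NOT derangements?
Complement of the derangements. !12 = Σ_{j=0}^{12} (-1)^j·12!/j! = 479001600 - 479001600 + 239500800 - 79833600 + 19958400 - 3991680 + 665280 - 95040 + 11880 - 1320 + 132 - 12 + 1 = 176214841. 12! - !12 = 479001600 - 176214841 = 302786759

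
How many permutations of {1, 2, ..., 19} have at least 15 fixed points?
Exactly j fixed points: C(19,j)·!(19-j); sum over j ≥ 15 (derangement numbers via !m = (m-1)·(!(m-1) + !(m-2)): !0..!4 = 1, 0, 1, 2, 9). Σ_{j=15}^{19} C(19,j)·!(19-j) = C(19,15)·!4 + C(19,16)·!3 + C(19,17)·!2 + C(19,18)·!1 + C(19,19)·!0 = 3876·9 + 969·2 + 171·1 + 19·0 + 1·1 = 36994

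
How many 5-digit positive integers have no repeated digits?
First digit: 9 choices (nonzero). Then descending: 9 × 9 × 8 × 7 × 6 = 27216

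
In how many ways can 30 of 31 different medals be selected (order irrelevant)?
C(31,30) = 31!/(30!×1!) = 31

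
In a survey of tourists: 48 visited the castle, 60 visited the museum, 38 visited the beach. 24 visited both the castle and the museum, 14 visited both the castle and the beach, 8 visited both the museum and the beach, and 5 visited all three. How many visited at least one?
|A∪B∪C| = 48+60+38-24-14-8+5 = 105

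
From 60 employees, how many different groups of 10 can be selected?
C(60,10) = 60!/(10!×50!) = 75394027566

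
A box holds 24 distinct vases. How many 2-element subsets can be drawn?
C(24,2) = 24!/(2!×22!) = 276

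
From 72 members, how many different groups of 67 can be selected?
C(72,67) = 72!/(67!×5!) = 13991544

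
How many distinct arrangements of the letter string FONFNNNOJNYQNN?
14! / (7! × 2! × 1! × 2! × 1! × 1!) = 4324320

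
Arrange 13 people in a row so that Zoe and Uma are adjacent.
Treat as block: (13-1)! × 2! = 479001600 × 2 = 958003200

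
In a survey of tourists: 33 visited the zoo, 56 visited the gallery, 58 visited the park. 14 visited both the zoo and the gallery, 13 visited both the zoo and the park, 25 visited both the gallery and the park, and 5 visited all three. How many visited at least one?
|A∪B∪C| = 33+56+58-14-13-25+5 = 100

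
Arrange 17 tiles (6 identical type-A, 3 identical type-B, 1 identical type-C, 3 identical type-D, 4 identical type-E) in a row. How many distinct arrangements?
17! / (6! × 3! × 1! × 3! × 4!) = 571771200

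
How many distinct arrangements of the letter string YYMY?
4! / (3! × 1!) = 4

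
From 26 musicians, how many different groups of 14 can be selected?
C(26,14) = 26!/(14!×12!) = 9657700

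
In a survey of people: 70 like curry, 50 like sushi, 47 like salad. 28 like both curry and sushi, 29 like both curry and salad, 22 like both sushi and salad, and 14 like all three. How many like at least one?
|A∪B∪C| = 70+50+47-28-29-22+14 = 102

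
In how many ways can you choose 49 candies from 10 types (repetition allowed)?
C(49+10-1, 10-1) = C(58, 9) = 10648873950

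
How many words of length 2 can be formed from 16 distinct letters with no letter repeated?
P(16,2) = 16!/(16-2)! = 240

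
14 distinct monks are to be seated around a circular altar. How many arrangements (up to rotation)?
Circular: fix one position, arrange the rest. (14-1)! = 6227020800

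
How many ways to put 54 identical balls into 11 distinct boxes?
C(54+11-1, 11-1) = C(64, 10) = 151473214816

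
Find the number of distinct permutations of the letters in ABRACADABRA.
11! / (5! × 2! × 2! × 1! × 1!) = 83160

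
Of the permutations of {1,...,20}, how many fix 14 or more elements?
Exactly j fixed points: C(20,j)·!(20-j); sum over j ≥ 14 (derangement numbers via !m = (m-1)·(!(m-1) + !(m-2)): !0..!6 = 1, 0, 1, 2, 9, 44, 265). Σ_{j=14}^{20} C(20,j)·!(20-j) = C(20,14)·!6 + C(20,15)·!5 + C(20,16)·!4 + C(20,17)·!3 + C(20,18)·!2 + C(20,19)·!1 + C(20,20)·!0 = 38760·265 + 15504·44 + 4845·9 + 1140·2 + 190·1 + 20·0 + 1·1 = 10999652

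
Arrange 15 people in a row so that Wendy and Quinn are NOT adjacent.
Total - adjacent = 15! - (15-1)!×2 = 1307674368000 - 174356582400 = 1133317785600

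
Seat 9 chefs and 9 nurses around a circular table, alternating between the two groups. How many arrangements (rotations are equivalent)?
Fix one of the chefs: (9-1)! ways for the remaining chefs, × 9! ways for the nurses = 40320 × 362880 = 14631321600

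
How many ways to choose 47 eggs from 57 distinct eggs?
C(57,47) = 57!/(47!×10!) = 43183019880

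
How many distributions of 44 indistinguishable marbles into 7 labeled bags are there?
C(44+7-1, 7-1) = C(50, 6) = 15890700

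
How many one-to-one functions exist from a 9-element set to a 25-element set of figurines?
P(25,9) = 25!/(25-9)! = 741354768000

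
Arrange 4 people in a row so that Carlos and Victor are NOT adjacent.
Total - adjacent = 4! - (4-1)!×2 = 24 - 12 = 12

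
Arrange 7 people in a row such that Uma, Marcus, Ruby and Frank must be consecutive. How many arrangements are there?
Treat the 4 as one block: (7-4+1)! × 4! = 24 × 24 = 576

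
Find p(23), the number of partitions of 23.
Pentagonal recurrence p(n) = p(n-1) + p(n-2) - p(n-5) - p(n-7) + p(n-12) + p(n-15) - ... gives p(0..22) = 1, 1, 2, 3, 5, 7, 11, 15, 22, 30, 42, 56, 77, 101, 135, 176, 231, 297, 385, 490, 627, 792, 1002. p(23) = p(22) + p(21) - p(18) - p(16) + p(11) + p(8) - p(1) = 1002 + 792 - 385 - 231 + 56 + 22 - 1 = 1255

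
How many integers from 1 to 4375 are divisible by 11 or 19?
⌊4375/11⌋ + ⌊4375/19⌋ - ⌊4375/209⌋ = 397 + 230 - 20 = 607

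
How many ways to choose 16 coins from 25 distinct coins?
C(25,16) = 25!/(16!×9!) = 2042975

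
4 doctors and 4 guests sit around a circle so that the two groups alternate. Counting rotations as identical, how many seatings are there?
Fix one of the doctors: (4-1)! ways for the remaining doctors, × 4! ways for the guests = 6 × 24 = 144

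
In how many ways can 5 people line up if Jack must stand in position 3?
Fix one position: (5-1)! = 24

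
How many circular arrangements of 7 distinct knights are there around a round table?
Circular: fix one position, arrange the rest. (7-1)! = 720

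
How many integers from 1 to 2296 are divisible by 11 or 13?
⌊2296/11⌋ + ⌊2296/13⌋ - ⌊2296/143⌋ = 208 + 176 - 16 = 368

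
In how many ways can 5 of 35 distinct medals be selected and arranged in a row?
P(35,5) = 35!/(35-5)! = 38955840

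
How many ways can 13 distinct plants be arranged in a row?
13! = 6227020800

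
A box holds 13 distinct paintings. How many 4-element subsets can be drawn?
C(13,4) = 13!/(4!×9!) = 715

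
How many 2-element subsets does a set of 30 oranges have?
C(30,2) = 30!/(2!×28!) = 435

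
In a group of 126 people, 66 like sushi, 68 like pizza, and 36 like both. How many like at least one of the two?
|A∪B| = |A| + |B| - |A∩B| = 66 + 68 - 36 = 98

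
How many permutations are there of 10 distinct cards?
10! = 3628800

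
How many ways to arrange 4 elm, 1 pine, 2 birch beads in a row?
7! / (4! × 1! × 2!) = 105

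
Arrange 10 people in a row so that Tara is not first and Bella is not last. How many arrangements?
By inclusion-exclusion: 10! - 2×(10-1)! + (10-2)! = 3628800 - 725760 + 40320 = 2943360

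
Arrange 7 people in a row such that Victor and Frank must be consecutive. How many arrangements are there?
Treat the 2 as one block: (7-2+1)! × 2! = 720 × 2 = 1440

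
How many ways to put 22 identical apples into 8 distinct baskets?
C(22+8-1, 8-1) = C(29, 7) = 1560780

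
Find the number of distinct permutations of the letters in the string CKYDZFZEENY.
11! / (2! × 1! × 2! × 1! × 2! × 1! × 1! × 1!) = 4989600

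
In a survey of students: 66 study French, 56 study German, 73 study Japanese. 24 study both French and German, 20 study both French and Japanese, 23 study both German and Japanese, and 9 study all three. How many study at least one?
|A∪B∪C| = 66+56+73-24-20-23+9 = 137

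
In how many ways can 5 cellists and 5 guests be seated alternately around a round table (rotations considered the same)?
Fix one of the cellists: (5-1)! ways for the remaining cellists, × 5! ways for the guests = 24 × 120 = 2880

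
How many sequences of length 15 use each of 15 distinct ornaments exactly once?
15! = 1307674368000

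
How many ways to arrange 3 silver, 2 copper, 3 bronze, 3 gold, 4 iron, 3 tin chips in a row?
18! / (3! × 2! × 3! × 3! × 4! × 3!) = 102918816000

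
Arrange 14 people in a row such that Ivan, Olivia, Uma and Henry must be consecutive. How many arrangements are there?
Treat the 4 as one block: (14-4+1)! × 4! = 39916800 × 24 = 958003200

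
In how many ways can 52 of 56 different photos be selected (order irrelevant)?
C(56,52) = 56!/(52!×4!) = 367290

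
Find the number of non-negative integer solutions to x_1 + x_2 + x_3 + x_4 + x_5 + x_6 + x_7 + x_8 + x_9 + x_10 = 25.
C(25+10-1, 10-1) = C(34, 9) = 52451256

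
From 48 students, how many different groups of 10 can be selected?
C(48,10) = 48!/(10!×38!) = 6540715896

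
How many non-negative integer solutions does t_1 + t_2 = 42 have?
C(42+2-1, 2-1) = C(43, 1) = 43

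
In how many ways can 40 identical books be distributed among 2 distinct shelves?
C(40+2-1, 2-1) = C(41, 1) = 41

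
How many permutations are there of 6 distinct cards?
6! = 720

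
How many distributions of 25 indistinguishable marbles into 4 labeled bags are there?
C(25+4-1, 4-1) = C(28, 3) = 3276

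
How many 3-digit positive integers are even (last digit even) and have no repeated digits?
Last∈{0,2,4,6,8}. Last=0: 72. Last nonzero: 4×8×P(8,1) = 256. Total = 328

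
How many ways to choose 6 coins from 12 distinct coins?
C(12,6) = 12!/(6!×6!) = 924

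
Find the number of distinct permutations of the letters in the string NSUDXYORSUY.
11! / (1! × 1! × 1! × 2! × 1! × 1! × 2! × 2!) = 4989600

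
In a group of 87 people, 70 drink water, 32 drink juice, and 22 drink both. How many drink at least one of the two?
|A∪B| = |A| + |B| - |A∩B| = 70 + 32 - 22 = 80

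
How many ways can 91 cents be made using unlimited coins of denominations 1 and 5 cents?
Coefficient of x^91 in 1/(1-x^1) · 1/(1-x^5). Use j coins of 5 for j = 0..⌊91/5⌋ = 18, the rest in 1s: 18 + 1 = 19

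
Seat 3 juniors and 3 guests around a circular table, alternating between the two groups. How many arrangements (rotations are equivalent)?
Fix one of the juniors: (3-1)! ways for the remaining juniors, × 3! ways for the guests = 2 × 6 = 12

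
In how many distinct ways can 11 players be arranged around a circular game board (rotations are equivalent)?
Circular: fix one position, arrange the rest. (11-1)! = 3628800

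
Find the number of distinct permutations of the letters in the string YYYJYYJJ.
8! / (5! × 3!) = 56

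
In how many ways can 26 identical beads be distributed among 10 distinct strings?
C(26+10-1, 10-1) = C(35, 9) = 70607460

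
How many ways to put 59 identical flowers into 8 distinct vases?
C(59+8-1, 8-1) = C(66, 7) = 778789440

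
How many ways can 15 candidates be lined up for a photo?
15! = 1307674368000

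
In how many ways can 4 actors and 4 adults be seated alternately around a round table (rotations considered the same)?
Fix one of the actors: (4-1)! ways for the remaining actors, × 4! ways for the adults = 6 × 24 = 144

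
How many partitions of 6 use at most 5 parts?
By conjugation, equals partitions of 6 into parts ≤ 5. Let r_j(i) = number of partitions of i into parts ≤ j, for i = 0..6. r_1(i) = 1 for all i; r_j(i) = r_{j-1}(i) + r_j(i-j). Rows j = 2..5: ≤2: 1 1 2 2 3 3 4; ≤3: 1 1 2 3 4 5 7; ≤4: 1 1 2 3 5 6 9; ≤5: 1 1 2 3 5 7 10. r_5(6) = 10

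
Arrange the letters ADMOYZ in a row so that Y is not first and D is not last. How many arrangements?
By inclusion-exclusion: 6! - 2×(6-1)! + (6-2)! = 720 - 240 + 24 = 504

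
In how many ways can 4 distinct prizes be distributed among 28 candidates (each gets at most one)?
P(28,4) = 28!/(28-4)! = 491400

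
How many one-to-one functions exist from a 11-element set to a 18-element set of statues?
P(18,11) = 18!/(18-11)! = 1270312243200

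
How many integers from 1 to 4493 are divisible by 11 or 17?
⌊4493/11⌋ + ⌊4493/17⌋ - ⌊4493/187⌋ = 408 + 264 - 24 = 648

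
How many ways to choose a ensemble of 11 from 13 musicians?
C(13,11) = 13!/(11!×2!) = 78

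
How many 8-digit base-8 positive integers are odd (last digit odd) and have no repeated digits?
Last∈{1,3,5,7}. Last=0: 0. Last nonzero: 4×6×P(6,6) = 17280. Total = 17280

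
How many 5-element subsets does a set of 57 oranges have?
C(57,5) = 57!/(5!×52!) = 4187106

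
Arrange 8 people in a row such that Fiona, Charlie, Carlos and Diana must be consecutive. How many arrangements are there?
Treat the 4 as one block: (8-4+1)! × 4! = 120 × 24 = 2880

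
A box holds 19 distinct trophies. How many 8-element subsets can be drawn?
C(19,8) = 19!/(8!×11!) = 75582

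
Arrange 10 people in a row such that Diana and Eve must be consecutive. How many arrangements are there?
Treat the 2 as one block: (10-2+1)! × 2! = 362880 × 2 = 725760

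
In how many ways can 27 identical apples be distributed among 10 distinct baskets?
C(27+10-1, 10-1) = C(36, 9) = 94143280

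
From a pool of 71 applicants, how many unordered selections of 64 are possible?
C(71,64) = 71!/(64!×7!) = 1329890705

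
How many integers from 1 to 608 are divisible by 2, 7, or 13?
⌊608/2⌋+⌊608/7⌋+⌊608/13⌋ - ⌊608/14⌋-⌊608/26⌋-⌊608/91⌋ + ⌊608/182⌋ = 304+86+46 - 43-23-6 + 3 = 367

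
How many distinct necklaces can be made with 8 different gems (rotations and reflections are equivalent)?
(8-1)!/2 = 5040/2 = 2520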